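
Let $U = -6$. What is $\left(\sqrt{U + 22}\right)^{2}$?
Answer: $16$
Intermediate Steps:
$\left(\sqrt{U + 22}\right)^{2} = \left(\sqrt{-6 + 22}\right)^{2} = \left(\sqrt{16}\right)^{2} = 4^{2} = 16$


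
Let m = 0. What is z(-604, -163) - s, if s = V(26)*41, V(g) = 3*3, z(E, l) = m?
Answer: -369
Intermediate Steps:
z(E, l) = 0
V(g) = 9
s = 369 (s = 9*41 = 369)
z(-604, -163) - s = 0 - 1*369 = 0 - 369 = -369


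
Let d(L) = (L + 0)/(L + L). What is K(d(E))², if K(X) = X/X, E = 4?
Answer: 1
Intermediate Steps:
d(L) = ½ (d(L) = L/((2*L)) = L*(1/(2*L)) = ½)
K(X) = 1
K(d(E))² = 1² = 1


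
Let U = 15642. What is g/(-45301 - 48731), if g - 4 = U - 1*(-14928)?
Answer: -15287/47016 ≈ -0.32514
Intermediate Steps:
g = 30574 (g = 4 + (15642 - 1*(-14928)) = 4 + (15642 + 14928) = 4 + 30570 = 30574)
g/(-45301 - 48731) = 30574/(-45301 - 48731) = 30574/(-94032) = 30574*(-1/94032) = -15287/47016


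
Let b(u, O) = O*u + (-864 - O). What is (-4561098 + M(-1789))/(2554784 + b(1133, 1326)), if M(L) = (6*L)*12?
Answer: -2344953/2027476 ≈ -1.1566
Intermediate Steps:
b(u, O) = -864 - O + O*u
M(L) = 72*L
(-4561098 + M(-1789))/(2554784 + b(1133, 1326)) = (-4561098 + 72*(-1789))/(2554784 + (-864 - 1*1326 + 1326*1133)) = (-4561098 - 128808)/(2554784 + (-864 - 1326 + 1502358)) = -4689906/(2554784 + 1500168) = -4689906/4054952 = -4689906*1/4054952 = -2344953/2027476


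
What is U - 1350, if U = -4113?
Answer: -5463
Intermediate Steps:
U - 1350 = -4113 - 1350 = -5463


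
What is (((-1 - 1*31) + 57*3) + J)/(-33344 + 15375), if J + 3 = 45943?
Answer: -46079/17969 ≈ -2.5644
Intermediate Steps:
J = 45940 (J = -3 + 45943 = 45940)
(((-1 - 1*31) + 57*3) + J)/(-33344 + 15375) = (((-1 - 1*31) + 57*3) + 45940)/(-33344 + 15375) = (((-1 - 31) + 171) + 45940)/(-17969) = ((-32 + 171) + 45940)*(-1/17969) = (139 + 45940)*(-1/17969) = 46079*(-1/17969) = -46079/17969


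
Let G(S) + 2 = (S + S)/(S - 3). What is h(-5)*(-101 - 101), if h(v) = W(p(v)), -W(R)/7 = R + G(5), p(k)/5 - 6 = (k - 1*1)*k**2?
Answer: -1013838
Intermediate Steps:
G(S) = -2 + 2*S/(-3 + S) (G(S) = -2 + (S + S)/(S - 3) = -2 + (2*S)/(-3 + S) = -2 + 2*S/(-3 + S))
p(k) = 30 + 5*k**2*(-1 + k) (p(k) = 30 + 5*((k - 1*1)*k**2) = 30 + 5*((k - 1)*k**2) = 30 + 5*((-1 + k)*k**2) = 30 + 5*(k**2*(-1 + k)) = 30 + 5*k**2*(-1 + k))
W(R) = -21 - 7*R (W(R) = -7*(R + 6/(-3 + 5)) = -7*(R + 6/2) = -7*(R + 6*(1/2)) = -7*(R + 3) = -7*(3 + R) = -21 - 7*R)
h(v) = -231 - 35*v**3 + 35*v**2 (h(v) = -21 - 7*(30 - 5*v**2 + 5*v**3) = -21 + (-210 - 35*v**3 + 35*v**2) = -231 - 35*v**3 + 35*v**2)
h(-5)*(-101 - 101) = (-231 - 35*(-5)**3 + 35*(-5)**2)*(-101 - 101) = (-231 - 35*(-125) + 35*25)*(-202) = (-231 + 4375 + 875)*(-202) = 5019*(-202) = -1013838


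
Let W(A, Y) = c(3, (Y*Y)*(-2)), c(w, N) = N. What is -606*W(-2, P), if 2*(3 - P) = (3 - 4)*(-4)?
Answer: 1212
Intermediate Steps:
P = 1 (P = 3 - (3 - 4)*(-4)/2 = 3 - (-1)*(-4)/2 = 3 - ½*4 = 3 - 2 = 1)
W(A, Y) = -2*Y² (W(A, Y) = (Y*Y)*(-2) = Y²*(-2) = -2*Y²)
-606*W(-2, P) = -(-1212)*1² = -(-1212) = -606*(-2) = 1212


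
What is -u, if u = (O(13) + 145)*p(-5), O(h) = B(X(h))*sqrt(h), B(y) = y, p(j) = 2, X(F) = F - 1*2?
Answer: -290 - 22*sqrt(13) ≈ -369.32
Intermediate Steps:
X(F) = -2 + F (X(F) = F - 2 = -2 + F)
O(h) = sqrt(h)*(-2 + h) (O(h) = (-2 + h)*sqrt(h) = sqrt(h)*(-2 + h))
u = 290 + 22*sqrt(13) (u = (sqrt(13)*(-2 + 13) + 145)*2 = (sqrt(13)*11 + 145)*2 = (11*sqrt(13) + 145)*2 = (145 + 11*sqrt(13))*2 = 290 + 22*sqrt(13) ≈ 369.32)
-u = -(290 + 22*sqrt(13)) = -290 - 22*sqrt(13)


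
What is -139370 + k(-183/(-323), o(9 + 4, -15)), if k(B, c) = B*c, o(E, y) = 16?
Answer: -45013582/323 ≈ -1.3936e+5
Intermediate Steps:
-139370 + k(-183/(-323), o(9 + 4, -15)) = -139370 - 183/(-323)*16 = -139370 - 183*(-1/323)*16 = -139370 + (183/323)*16 = -139370 + 2928/323 = -45013582/323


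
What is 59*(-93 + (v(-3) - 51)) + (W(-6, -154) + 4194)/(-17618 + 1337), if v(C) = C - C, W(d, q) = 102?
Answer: -46109224/5427 ≈ -8496.3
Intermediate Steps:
v(C) = 0
59*(-93 + (v(-3) - 51)) + (W(-6, -154) + 4194)/(-17618 + 1337) = 59*(-93 + (0 - 51)) + (102 + 4194)/(-17618 + 1337) = 59*(-93 - 51) + 4296/(-16281) = 59*(-144) + 4296*(-1/16281) = -8496 - 1432/5427 = -46109224/5427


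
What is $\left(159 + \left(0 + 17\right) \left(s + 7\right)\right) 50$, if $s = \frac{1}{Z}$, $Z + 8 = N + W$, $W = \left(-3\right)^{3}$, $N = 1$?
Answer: $13875$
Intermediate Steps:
$W = -27$
$Z = -34$ ($Z = -8 + \left(1 - 27\right) = -8 - 26 = -34$)
$s = - \frac{1}{34}$ ($s = \frac{1}{-34} = - \frac{1}{34} \approx -0.029412$)
$\left(159 + \left(0 + 17\right) \left(s + 7\right)\right) 50 = \left(159 + \left(0 + 17\right) \left(- \frac{1}{34} + 7\right)\right) 50 = \left(159 + 17 \cdot \frac{237}{34}\right) 50 = \left(159 + \frac{237}{2}\right) 50 = \frac{555}{2} \cdot 50 = 13875$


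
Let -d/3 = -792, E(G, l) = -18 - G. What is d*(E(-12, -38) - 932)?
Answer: -2228688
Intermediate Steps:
d = 2376 (d = -3*(-792) = 2376)
d*(E(-12, -38) - 932) = 2376*((-18 - 1*(-12)) - 932) = 2376*((-18 + 12) - 932) = 2376*(-6 - 932) = 2376*(-938) = -2228688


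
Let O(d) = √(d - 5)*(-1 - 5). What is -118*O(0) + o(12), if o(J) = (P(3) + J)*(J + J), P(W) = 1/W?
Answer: 296 + 708*I*√5 ≈ 296.0 + 1583.1*I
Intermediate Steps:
O(d) = -6*√(-5 + d) (O(d) = √(-5 + d)*(-6) = -6*√(-5 + d))
o(J) = 2*J*(⅓ + J) (o(J) = (1/3 + J)*(J + J) = (⅓ + J)*(2*J) = 2*J*(⅓ + J))
-118*O(0) + o(12) = -(-708)*√(-5 + 0) + (⅔)*12*(1 + 3*12) = -(-708)*√(-5) + (⅔)*12*(1 + 36) = -(-708)*I*√5 + (⅔)*12*37 = -(-708)*I*√5 + 296 = 708*I*√5 + 296 = 296 + 708*I*√5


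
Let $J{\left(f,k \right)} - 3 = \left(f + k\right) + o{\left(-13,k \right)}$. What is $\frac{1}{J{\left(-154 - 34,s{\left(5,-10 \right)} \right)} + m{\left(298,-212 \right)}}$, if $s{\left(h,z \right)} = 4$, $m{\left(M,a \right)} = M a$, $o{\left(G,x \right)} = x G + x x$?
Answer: $- \frac{1}{63393} \approx -1.5775 \cdot 10^{-5}$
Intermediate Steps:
$o{\left(G,x \right)} = x^{2} + G x$ ($o{\left(G,x \right)} = G x + x^{2} = x^{2} + G x$)
$J{\left(f,k \right)} = 3 + f + k + k \left(-13 + k\right)$ ($J{\left(f,k \right)} = 3 + \left(\left(f + k\right) + k \left(-13 + k\right)\right) = 3 + \left(f + k + k \left(-13 + k\right)\right) = 3 + f + k + k \left(-13 + k\right)$)
$\frac{1}{J{\left(-154 - 34,s{\left(5,-10 \right)} \right)} + m{\left(298,-212 \right)}} = \frac{1}{\left(3 - 188 + 4 + 4 \left(-13 + 4\right)\right) + 298 \left(-212\right)} = \frac{1}{\left(3 - 188 + 4 + 4 \left(-9\right)\right) - 63176} = \frac{1}{\left(3 - 188 + 4 - 36\right) - 63176} = \frac{1}{-217 - 63176} = \frac{1}{-63393} = - \frac{1}{63393}$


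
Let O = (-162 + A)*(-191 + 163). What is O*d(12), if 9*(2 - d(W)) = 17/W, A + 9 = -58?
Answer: 318997/27 ≈ 11815.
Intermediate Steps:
A = -67 (A = -9 - 58 = -67)
d(W) = 2 - 17/(9*W)
O = 6412 (O = (-162 - 67)*(-191 + 163) = -229*(-28) = 6412)
O*d(12) = 6412*(2 - 17/9/12) = 6412*(2 - 17/9*1/12) = 6412*(2 - 17/108) = 6412*(199/108) = 318997/27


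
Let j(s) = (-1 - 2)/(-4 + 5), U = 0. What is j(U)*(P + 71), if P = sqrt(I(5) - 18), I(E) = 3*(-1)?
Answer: -213 - 3*I*sqrt(21) ≈ -213.0 - 13.748*I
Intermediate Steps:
I(E) = -3
j(s) = -3 (j(s) = -3/1 = -3*1 = -3)
P = I*sqrt(21) (P = sqrt(-3 - 18) = sqrt(-21) = I*sqrt(21) ≈ 4.5826*I)
j(U)*(P + 71) = -3*(I*sqrt(21) + 71) = -3*(71 + I*sqrt(21)) = -213 - 3*I*sqrt(21)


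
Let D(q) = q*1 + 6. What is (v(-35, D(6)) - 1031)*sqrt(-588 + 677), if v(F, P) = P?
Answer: -1019*sqrt(89) ≈ -9613.2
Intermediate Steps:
D(q) = 6 + q (D(q) = q + 6 = 6 + q)
(v(-35, D(6)) - 1031)*sqrt(-588 + 677) = ((6 + 6) - 1031)*sqrt(-588 + 677) = (12 - 1031)*sqrt(89) = -1019*sqrt(89)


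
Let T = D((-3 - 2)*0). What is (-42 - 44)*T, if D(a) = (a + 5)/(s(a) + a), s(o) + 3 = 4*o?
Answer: 430/3 ≈ 143.33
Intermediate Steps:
s(o) = -3 + 4*o
D(a) = (5 + a)/(-3 + 5*a) (D(a) = (a + 5)/((-3 + 4*a) + a) = (5 + a)/(-3 + 5*a))
T = -5/3 (T = (5 + (-3 - 2)*0)/(-3 + 5*((-3 - 2)*0)) = (5 - 5*0)/(-3 + 5*(-5*0)) = (5 + 0)/(-3 + 5*0) = 5/(-3 + 0) = 5/(-3) = -⅓*5 = -5/3 ≈ -1.6667)
(-42 - 44)*T = (-42 - 44)*(-5/3) = -86*(-5/3) = 430/3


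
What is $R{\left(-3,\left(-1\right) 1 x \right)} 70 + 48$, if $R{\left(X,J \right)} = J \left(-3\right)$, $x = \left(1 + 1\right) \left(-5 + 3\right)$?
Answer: $-792$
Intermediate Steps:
$x = -4$ ($x = 2 \left(-2\right) = -4$)
$R{\left(X,J \right)} = - 3 J$
$R{\left(-3,\left(-1\right) 1 x \right)} 70 + 48 = - 3 \left(-1\right) 1 \left(-4\right) 70 + 48 = - 3 \left(\left(-1\right) \left(-4\right)\right) 70 + 48 = \left(-3\right) 4 \cdot 70 + 48 = \left(-12\right) 70 + 48 = -840 + 48 = -792$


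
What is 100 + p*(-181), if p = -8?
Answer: 1548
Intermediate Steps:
100 + p*(-181) = 100 - 8*(-181) = 100 + 1448 = 1548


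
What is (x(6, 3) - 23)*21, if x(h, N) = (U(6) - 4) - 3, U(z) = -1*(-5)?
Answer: -525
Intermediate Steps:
U(z) = 5
x(h, N) = -2 (x(h, N) = (5 - 4) - 3 = 1 - 3 = -2)
(x(6, 3) - 23)*21 = (-2 - 23)*21 = -25*21 = -525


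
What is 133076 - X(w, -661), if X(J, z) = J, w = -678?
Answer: 133754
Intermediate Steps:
133076 - X(w, -661) = 133076 - 1*(-678) = 133076 + 678 = 133754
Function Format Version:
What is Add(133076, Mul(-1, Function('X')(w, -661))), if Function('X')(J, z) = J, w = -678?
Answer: 133754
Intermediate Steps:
Add(133076, Mul(-1, Function('X')(w, -661))) = Add(133076, Mul(-1, -678)) = Add(133076, 678) = 133754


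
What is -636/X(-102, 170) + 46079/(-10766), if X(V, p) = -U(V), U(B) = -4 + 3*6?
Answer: 443005/10766 ≈ 41.148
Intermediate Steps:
U(B) = 14 (U(B) = -4 + 18 = 14)
X(V, p) = -14 (X(V, p) = -1*14 = -14)
-636/X(-102, 170) + 46079/(-10766) = -636/(-14) + 46079/(-10766) = -636*(-1/14) + 46079*(-1/10766) = 318/7 - 46079/10766 = 443005/10766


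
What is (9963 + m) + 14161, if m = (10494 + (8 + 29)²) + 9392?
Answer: 45379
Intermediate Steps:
m = 21255 (m = (10494 + 37²) + 9392 = (10494 + 1369) + 9392 = 11863 + 9392 = 21255)
(9963 + m) + 14161 = (9963 + 21255) + 14161 = 31218 + 14161 = 45379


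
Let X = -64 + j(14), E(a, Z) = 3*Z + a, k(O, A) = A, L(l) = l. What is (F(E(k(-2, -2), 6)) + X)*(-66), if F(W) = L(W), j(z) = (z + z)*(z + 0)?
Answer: -22704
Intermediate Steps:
E(a, Z) = a + 3*Z
j(z) = 2*z² (j(z) = (2*z)*z = 2*z²)
F(W) = W
X = 328 (X = -64 + 2*14² = -64 + 2*196 = -64 + 392 = 328)
(F(E(k(-2, -2), 6)) + X)*(-66) = ((-2 + 3*6) + 328)*(-66) = ((-2 + 18) + 328)*(-66) = (16 + 328)*(-66) = 344*(-66) = -22704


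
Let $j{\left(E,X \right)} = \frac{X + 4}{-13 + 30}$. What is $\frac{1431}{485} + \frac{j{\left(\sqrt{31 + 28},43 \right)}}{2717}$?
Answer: $\frac{66119254}{22401665} \approx 2.9515$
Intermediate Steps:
$j{\left(E,X \right)} = \frac{4}{17} + \frac{X}{17}$ ($j{\left(E,X \right)} = \frac{4 + X}{17} = \left(4 + X\right) \frac{1}{17} = \frac{4}{17} + \frac{X}{17}$)
$\frac{1431}{485} + \frac{j{\left(\sqrt{31 + 28},43 \right)}}{2717} = \frac{1431}{485} + \frac{\frac{4}{17} + \frac{1}{17} \cdot 43}{2717} = 1431 \cdot \frac{1}{485} + \left(\frac{4}{17} + \frac{43}{17}\right) \frac{1}{2717} = \frac{1431}{485} + \frac{47}{17} \cdot \frac{1}{2717} = \frac{1431}{485} + \frac{47}{46189} = \frac{66119254}{22401665}$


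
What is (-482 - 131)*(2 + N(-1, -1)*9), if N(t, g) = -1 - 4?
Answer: 26359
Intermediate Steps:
N(t, g) = -5
(-482 - 131)*(2 + N(-1, -1)*9) = (-482 - 131)*(2 - 5*9) = -613*(2 - 45) = -613*(-43) = 26359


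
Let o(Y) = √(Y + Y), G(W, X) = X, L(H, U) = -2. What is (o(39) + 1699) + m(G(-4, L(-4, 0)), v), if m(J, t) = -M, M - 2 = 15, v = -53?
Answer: 1682 + √78 ≈ 1690.8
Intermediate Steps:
M = 17 (M = 2 + 15 = 17)
m(J, t) = -17 (m(J, t) = -1*17 = -17)
o(Y) = √2*√Y (o(Y) = √(2*Y) = √2*√Y)
(o(39) + 1699) + m(G(-4, L(-4, 0)), v) = (√2*√39 + 1699) - 17 = (√78 + 1699) - 17 = (1699 + √78) - 17 = 1682 + √78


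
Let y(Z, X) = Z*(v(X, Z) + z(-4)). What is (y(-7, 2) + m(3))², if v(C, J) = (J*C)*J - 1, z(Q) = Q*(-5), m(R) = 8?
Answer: 657721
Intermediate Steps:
z(Q) = -5*Q
v(C, J) = -1 + C*J² (v(C, J) = (C*J)*J - 1 = C*J² - 1 = -1 + C*J²)
y(Z, X) = Z*(19 + X*Z²) (y(Z, X) = Z*((-1 + X*Z²) - 5*(-4)) = Z*((-1 + X*Z²) + 20) = Z*(19 + X*Z²))
(y(-7, 2) + m(3))² = (-7*(19 + 2*(-7)²) + 8)² = (-7*(19 + 2*49) + 8)² = (-7*(19 + 98) + 8)² = (-7*117 + 8)² = (-819 + 8)² = (-811)² = 657721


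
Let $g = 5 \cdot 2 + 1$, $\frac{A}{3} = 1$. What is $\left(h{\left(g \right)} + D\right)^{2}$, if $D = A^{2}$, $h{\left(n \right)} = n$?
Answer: $400$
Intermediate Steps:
$A = 3$ ($A = 3 \cdot 1 = 3$)
$g = 11$ ($g = 10 + 1 = 11$)
$D = 9$ ($D = 3^{2} = 9$)
$\left(h{\left(g \right)} + D\right)^{2} = \left(11 + 9\right)^{2} = 20^{2} = 400$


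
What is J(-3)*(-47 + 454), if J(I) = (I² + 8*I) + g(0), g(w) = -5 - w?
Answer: -8140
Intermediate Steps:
J(I) = -5 + I² + 8*I (J(I) = (I² + 8*I) + (-5 - 1*0) = (I² + 8*I) + (-5 + 0) = (I² + 8*I) - 5 = -5 + I² + 8*I)
J(-3)*(-47 + 454) = (-5 + (-3)² + 8*(-3))*(-47 + 454) = (-5 + 9 - 24)*407 = -20*407 = -8140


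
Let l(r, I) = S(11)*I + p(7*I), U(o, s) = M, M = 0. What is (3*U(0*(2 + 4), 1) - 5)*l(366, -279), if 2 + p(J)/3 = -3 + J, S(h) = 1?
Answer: 30765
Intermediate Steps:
p(J) = -15 + 3*J (p(J) = -6 + 3*(-3 + J) = -6 + (-9 + 3*J) = -15 + 3*J)
U(o, s) = 0
l(r, I) = -15 + 22*I (l(r, I) = 1*I + (-15 + 3*(7*I)) = I + (-15 + 21*I) = -15 + 22*I)
(3*U(0*(2 + 4), 1) - 5)*l(366, -279) = (3*0 - 5)*(-15 + 22*(-279)) = (0 - 5)*(-15 - 6138) = -5*(-6153) = 30765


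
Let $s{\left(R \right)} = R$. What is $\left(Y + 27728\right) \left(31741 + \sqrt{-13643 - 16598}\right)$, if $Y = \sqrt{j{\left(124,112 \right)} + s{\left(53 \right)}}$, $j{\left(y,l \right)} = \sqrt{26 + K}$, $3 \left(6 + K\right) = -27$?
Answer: $\left(27728 + \sqrt{53 + \sqrt{11}}\right) \left(31741 + i \sqrt{30241}\right) \approx 8.8035 \cdot 10^{8} + 4.8232 \cdot 10^{6} i$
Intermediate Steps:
$K = -15$ ($K = -6 + \frac{1}{3} \left(-27\right) = -6 - 9 = -15$)
$j{\left(y,l \right)} = \sqrt{11}$ ($j{\left(y,l \right)} = \sqrt{26 - 15} = \sqrt{11}$)
$Y = \sqrt{53 + \sqrt{11}}$ ($Y = \sqrt{\sqrt{11} + 53} = \sqrt{53 + \sqrt{11}} \approx 7.5044$)
$\left(Y + 27728\right) \left(31741 + \sqrt{-13643 - 16598}\right) = \left(\sqrt{53 + \sqrt{11}} + 27728\right) \left(31741 + \sqrt{-13643 - 16598}\right) = \left(27728 + \sqrt{53 + \sqrt{11}}\right) \left(31741 + \sqrt{-30241}\right) = \left(27728 + \sqrt{53 + \sqrt{11}}\right) \left(31741 + i \sqrt{30241}\right)$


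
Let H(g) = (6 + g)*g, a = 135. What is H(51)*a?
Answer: 392445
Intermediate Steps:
H(g) = g*(6 + g)
H(51)*a = (51*(6 + 51))*135 = (51*57)*135 = 2907*135 = 392445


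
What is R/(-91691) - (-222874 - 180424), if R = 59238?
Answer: 36978737680/91691 ≈ 4.0330e+5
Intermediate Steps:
R/(-91691) - (-222874 - 180424) = 59238/(-91691) - (-222874 - 180424) = 59238*(-1/91691) - 1*(-403298) = -59238/91691 + 403298 = 36978737680/91691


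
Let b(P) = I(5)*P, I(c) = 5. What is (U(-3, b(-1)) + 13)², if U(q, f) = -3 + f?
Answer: 25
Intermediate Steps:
b(P) = 5*P
(U(-3, b(-1)) + 13)² = ((-3 + 5*(-1)) + 13)² = ((-3 - 5) + 13)² = (-8 + 13)² = 5² = 25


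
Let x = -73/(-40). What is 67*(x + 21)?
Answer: 61171/40 ≈ 1529.3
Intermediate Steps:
x = 73/40 (x = -73*(-1/40) = 73/40 ≈ 1.8250)
67*(x + 21) = 67*(73/40 + 21) = 67*(913/40) = 61171/40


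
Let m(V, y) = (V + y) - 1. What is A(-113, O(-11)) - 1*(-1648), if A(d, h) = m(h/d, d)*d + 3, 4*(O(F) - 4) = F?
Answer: 58137/4 ≈ 14534.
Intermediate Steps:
O(F) = 4 + F/4
m(V, y) = -1 + V + y
A(d, h) = 3 + d*(-1 + d + h/d) (A(d, h) = (-1 + h/d + d)*d + 3 = (-1 + d + h/d)*d + 3 = d*(-1 + d + h/d) + 3 = 3 + d*(-1 + d + h/d))
A(-113, O(-11)) - 1*(-1648) = (3 + (4 + (¼)*(-11)) - 113*(-1 - 113)) - 1*(-1648) = (3 + (4 - 11/4) - 113*(-114)) + 1648 = (3 + 5/4 + 12882) + 1648 = 51545/4 + 1648 = 58137/4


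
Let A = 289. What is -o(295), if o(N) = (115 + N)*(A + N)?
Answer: -239440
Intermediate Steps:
o(N) = (115 + N)*(289 + N)
-o(295) = -(33235 + 295² + 404*295) = -(33235 + 87025 + 119180) = -1*239440 = -239440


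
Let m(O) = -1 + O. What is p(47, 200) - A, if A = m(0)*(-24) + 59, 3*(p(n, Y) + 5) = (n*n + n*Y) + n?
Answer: 11392/3 ≈ 3797.3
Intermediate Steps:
p(n, Y) = -5 + n/3 + n**2/3 + Y*n/3 (p(n, Y) = -5 + ((n*n + n*Y) + n)/3 = -5 + ((n**2 + Y*n) + n)/3 = -5 + (n + n**2 + Y*n)/3 = -5 + (n/3 + n**2/3 + Y*n/3) = -5 + n/3 + n**2/3 + Y*n/3)
A = 83 (A = (-1 + 0)*(-24) + 59 = -1*(-24) + 59 = 24 + 59 = 83)
p(47, 200) - A = (-5 + (1/3)*47 + (1/3)*47**2 + (1/3)*200*47) - 1*83 = (-5 + 47/3 + (1/3)*2209 + 9400/3) - 83 = (-5 + 47/3 + 2209/3 + 9400/3) - 83 = 11641/3 - 83 = 11392/3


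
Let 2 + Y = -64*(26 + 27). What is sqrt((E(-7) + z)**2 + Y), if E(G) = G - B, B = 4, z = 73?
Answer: 15*sqrt(2) ≈ 21.213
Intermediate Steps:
Y = -3394 (Y = -2 - 64*(26 + 27) = -2 - 64*53 = -2 - 3392 = -3394)
E(G) = -4 + G (E(G) = G - 1*4 = G - 4 = -4 + G)
sqrt((E(-7) + z)**2 + Y) = sqrt(((-4 - 7) + 73)**2 - 3394) = sqrt((-11 + 73)**2 - 3394) = sqrt(62**2 - 3394) = sqrt(3844 - 3394) = sqrt(450) = 15*sqrt(2)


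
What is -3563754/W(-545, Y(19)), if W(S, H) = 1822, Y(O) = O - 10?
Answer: -1781877/911 ≈ -1956.0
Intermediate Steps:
Y(O) = -10 + O
-3563754/W(-545, Y(19)) = -3563754/1822 = -3563754*1/1822 = -1781877/911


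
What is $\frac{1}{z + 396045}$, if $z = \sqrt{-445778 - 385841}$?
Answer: $\frac{396045}{156852473644} - \frac{i \sqrt{831619}}{156852473644} \approx 2.525 \cdot 10^{-6} - 5.8139 \cdot 10^{-9} i$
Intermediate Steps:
$z = i \sqrt{831619}$ ($z = \sqrt{-831619} = i \sqrt{831619} \approx 911.93 i$)
$\frac{1}{z + 396045} = \frac{1}{i \sqrt{831619} + 396045} = \frac{1}{396045 + i \sqrt{831619}}$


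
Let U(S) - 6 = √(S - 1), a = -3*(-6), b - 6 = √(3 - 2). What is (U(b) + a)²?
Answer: (24 + √6)² ≈ 699.58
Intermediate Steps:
b = 7 (b = 6 + √(3 - 2) = 6 + √1 = 6 + 1 = 7)
a = 18
U(S) = 6 + √(-1 + S) (U(S) = 6 + √(S - 1) = 6 + √(-1 + S))
(U(b) + a)² = ((6 + √(-1 + 7)) + 18)² = ((6 + √6) + 18)² = (24 + √6)²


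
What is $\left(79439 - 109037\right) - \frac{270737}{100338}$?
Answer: $- \frac{2970074861}{100338} \approx -29601.0$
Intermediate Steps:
$\left(79439 - 109037\right) - \frac{270737}{100338} = -29598 - \frac{270737}{100338} = - \frac{2970074861}{100338}$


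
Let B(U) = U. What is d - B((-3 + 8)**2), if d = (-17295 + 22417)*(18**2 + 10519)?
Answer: 55537821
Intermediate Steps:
d = 55537846 (d = 5122*(324 + 10519) = 5122*10843 = 55537846)
d - B((-3 + 8)**2) = 55537846 - (-3 + 8)**2 = 55537846 - 1*5**2 = 55537846 - 1*25 = 55537846 - 25 = 55537821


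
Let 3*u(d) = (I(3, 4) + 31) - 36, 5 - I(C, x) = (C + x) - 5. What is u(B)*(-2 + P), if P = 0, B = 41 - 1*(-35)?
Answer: 4/3 ≈ 1.3333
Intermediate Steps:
I(C, x) = 10 - C - x (I(C, x) = 5 - ((C + x) - 5) = 5 - (-5 + C + x) = 5 + (5 - C - x) = 10 - C - x)
B = 76 (B = 41 + 35 = 76)
u(d) = -⅔ (u(d) = (((10 - 1*3 - 1*4) + 31) - 36)/3 = (((10 - 3 - 4) + 31) - 36)/3 = ((3 + 31) - 36)/3 = (34 - 36)/3 = (⅓)*(-2) = -⅔)
u(B)*(-2 + P) = -2*(-2 + 0)/3 = -⅔*(-2) = 4/3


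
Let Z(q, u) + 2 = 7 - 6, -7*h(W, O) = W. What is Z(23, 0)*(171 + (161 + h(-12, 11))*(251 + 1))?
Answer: -41175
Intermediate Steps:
h(W, O) = -W/7
Z(q, u) = -1 (Z(q, u) = -2 + (7 - 6) = -2 + 1 = -1)
Z(23, 0)*(171 + (161 + h(-12, 11))*(251 + 1)) = -(171 + (161 - ⅐*(-12))*(251 + 1)) = -(171 + (161 + 12/7)*252) = -(171 + (1139/7)*252) = -(171 + 41004) = -1*41175 = -41175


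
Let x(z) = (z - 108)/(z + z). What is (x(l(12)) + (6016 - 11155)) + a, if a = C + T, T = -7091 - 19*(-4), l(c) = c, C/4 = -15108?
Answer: -72590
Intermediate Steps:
C = -60432 (C = 4*(-15108) = -60432)
T = -7015 (T = -7091 + 76 = -7015)
a = -67447 (a = -60432 - 7015 = -67447)
x(z) = (-108 + z)/(2*z) (x(z) = (-108 + z)/((2*z)) = (-108 + z)*(1/(2*z)) = (-108 + z)/(2*z))
(x(l(12)) + (6016 - 11155)) + a = ((½)*(-108 + 12)/12 + (6016 - 11155)) - 67447 = ((½)*(1/12)*(-96) - 5139) - 67447 = (-4 - 5139) - 67447 = -5143 - 67447 = -72590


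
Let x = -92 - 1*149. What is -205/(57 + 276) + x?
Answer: -80458/333 ≈ -241.62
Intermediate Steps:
x = -241 (x = -92 - 149 = -241)
-205/(57 + 276) + x = -205/(57 + 276) - 241 = -205/333 - 241 = -80458/333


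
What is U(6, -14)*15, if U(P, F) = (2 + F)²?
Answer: 2160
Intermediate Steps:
U(6, -14)*15 = (2 - 14)²*15 = (-12)²*15 = 144*15 = 2160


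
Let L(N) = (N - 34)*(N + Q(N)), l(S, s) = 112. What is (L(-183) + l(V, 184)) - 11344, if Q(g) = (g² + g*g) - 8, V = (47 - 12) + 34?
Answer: -14504011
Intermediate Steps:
V = 69 (V = 35 + 34 = 69)
Q(g) = -8 + 2*g² (Q(g) = (g² + g²) - 8 = 2*g² - 8 = -8 + 2*g²)
L(N) = (-34 + N)*(-8 + N + 2*N²) (L(N) = (N - 34)*(N + (-8 + 2*N²)) = (-34 + N)*(-8 + N + 2*N²))
(L(-183) + l(V, 184)) - 11344 = ((272 - 67*(-183)² - 42*(-183) + 2*(-183)³) + 112) - 11344 = ((272 - 67*33489 + 7686 + 2*(-6128487)) + 112) - 11344 = ((272 - 2243763 + 7686 - 12256974) + 112) - 11344 = (-14492779 + 112) - 11344 = -14492667 - 11344 = -14504011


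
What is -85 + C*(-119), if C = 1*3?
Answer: -442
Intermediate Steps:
C = 3
-85 + C*(-119) = -85 + 3*(-119) = -85 - 357 = -442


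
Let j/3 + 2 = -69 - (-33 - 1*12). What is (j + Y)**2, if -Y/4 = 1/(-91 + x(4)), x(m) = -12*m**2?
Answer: 487084900/80089 ≈ 6081.8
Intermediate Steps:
j = -78 (j = -6 + 3*(-69 - (-33 - 1*12)) = -6 + 3*(-69 - (-33 - 12)) = -6 + 3*(-69 - 1*(-45)) = -6 + 3*(-69 + 45) = -6 + 3*(-24) = -6 - 72 = -78)
Y = 4/283 (Y = -4/(-91 - 12*4**2) = -4/(-91 - 12*16) = -4/(-91 - 192) = -4/(-283) = -4*(-1/283) = 4/283 ≈ 0.014134)
(j + Y)**2 = (-78 + 4/283)**2 = (-22070/283)**2 = 487084900/80089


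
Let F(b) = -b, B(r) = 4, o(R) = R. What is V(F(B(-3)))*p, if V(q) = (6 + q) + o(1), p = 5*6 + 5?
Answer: 105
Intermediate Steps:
p = 35 (p = 30 + 5 = 35)
V(q) = 7 + q (V(q) = (6 + q) + 1 = 7 + q)
V(F(B(-3)))*p = (7 - 1*4)*35 = (7 - 4)*35 = 3*35 = 105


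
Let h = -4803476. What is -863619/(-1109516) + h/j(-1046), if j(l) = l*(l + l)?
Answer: -429966843251/303484801964 ≈ -1.4168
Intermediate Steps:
j(l) = 2*l**2 (j(l) = l*(2*l) = 2*l**2)
-863619/(-1109516) + h/j(-1046) = -863619/(-1109516) - 4803476/(2*(-1046)**2) = -863619*(-1/1109516) - 4803476/(2*1094116) = 863619/1109516 - 4803476/2188232 = 863619/1109516 - 4803476*1/2188232 = 863619/1109516 - 1200869/547058 = -429966843251/303484801964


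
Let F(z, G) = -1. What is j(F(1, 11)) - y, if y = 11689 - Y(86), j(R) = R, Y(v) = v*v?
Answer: -4294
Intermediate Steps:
Y(v) = v²
y = 4293 (y = 11689 - 1*86² = 11689 - 1*7396 = 11689 - 7396 = 4293)
j(F(1, 11)) - y = -1 - 1*4293 = -1 - 4293 = -4294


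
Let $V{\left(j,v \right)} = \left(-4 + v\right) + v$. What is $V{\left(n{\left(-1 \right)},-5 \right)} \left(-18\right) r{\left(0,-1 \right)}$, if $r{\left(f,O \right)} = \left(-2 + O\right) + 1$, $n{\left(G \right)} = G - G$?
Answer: $-504$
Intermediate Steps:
$n{\left(G \right)} = 0$
$r{\left(f,O \right)} = -1 + O$
$V{\left(j,v \right)} = -4 + 2 v$
$V{\left(n{\left(-1 \right)},-5 \right)} \left(-18\right) r{\left(0,-1 \right)} = \left(-4 + 2 \left(-5\right)\right) \left(-18\right) \left(-1 - 1\right) = \left(-4 - 10\right) \left(-18\right) \left(-2\right) = \left(-14\right) \left(-18\right) \left(-2\right) = 252 \left(-2\right) = -504$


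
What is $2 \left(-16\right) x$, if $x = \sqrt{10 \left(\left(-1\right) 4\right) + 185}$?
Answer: $- 32 \sqrt{145} \approx -385.33$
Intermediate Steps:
$x = \sqrt{145}$ ($x = \sqrt{10 \left(-4\right) + 185} = \sqrt{-40 + 185} = \sqrt{145} \approx 12.042$)
$2 \left(-16\right) x = 2 \left(-16\right) \sqrt{145} = - 32 \sqrt{145}$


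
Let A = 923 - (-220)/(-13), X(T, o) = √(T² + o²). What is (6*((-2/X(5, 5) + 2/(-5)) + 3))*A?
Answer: 70674/5 - 70674*√2/65 ≈ 12597.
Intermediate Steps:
A = 11779/13 (A = 923 - (-220)*(-1)/13 = 923 - 1*220/13 = 923 - 220/13 = 11779/13 ≈ 906.08)
(6*((-2/X(5, 5) + 2/(-5)) + 3))*A = (6*((-2/√(5² + 5²) + 2/(-5)) + 3))*(11779/13) = (6*((-2/√(25 + 25) + 2*(-⅕)) + 3))*(11779/13) = (6*((-2*√2/10 - ⅖) + 3))*(11779/13) = (6*((-√2/5 - ⅖) + 3))*(11779/13) = (6*((-⅖ - √2/5) + 3))*(11779/13) = (6*(13/5 - √2/5))*(11779/13) = (78/5 - 6*√2/5)*(11779/13) = 70674/5 - 70674*√2/65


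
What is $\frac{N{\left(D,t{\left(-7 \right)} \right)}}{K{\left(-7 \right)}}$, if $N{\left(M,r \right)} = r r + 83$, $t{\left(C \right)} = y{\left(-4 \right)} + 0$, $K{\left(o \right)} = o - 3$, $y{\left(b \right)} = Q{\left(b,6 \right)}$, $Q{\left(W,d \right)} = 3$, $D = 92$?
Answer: $- \frac{46}{5} \approx -9.2$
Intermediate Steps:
$y{\left(b \right)} = 3$
$K{\left(o \right)} = -3 + o$
$t{\left(C \right)} = 3$ ($t{\left(C \right)} = 3 + 0 = 3$)
$N{\left(M,r \right)} = 83 + r^{2}$ ($N{\left(M,r \right)} = r^{2} + 83 = 83 + r^{2}$)
$\frac{N{\left(D,t{\left(-7 \right)} \right)}}{K{\left(-7 \right)}} = \frac{83 + 3^{2}}{-3 - 7} = \frac{83 + 9}{-10} = 92 \left(- \frac{1}{10}\right) = - \frac{46}{5}$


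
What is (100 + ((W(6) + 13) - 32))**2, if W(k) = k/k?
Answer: 6724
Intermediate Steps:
W(k) = 1
(100 + ((W(6) + 13) - 32))**2 = (100 + ((1 + 13) - 32))**2 = (100 + (14 - 32))**2 = (100 - 18)**2 = 82**2 = 6724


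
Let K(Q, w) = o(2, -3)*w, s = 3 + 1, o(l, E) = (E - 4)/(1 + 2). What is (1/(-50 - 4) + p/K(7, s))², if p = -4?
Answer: 24025/142884 ≈ 0.16814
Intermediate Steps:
o(l, E) = -4/3 + E/3 (o(l, E) = (-4 + E)/3 = (-4 + E)*(⅓) = -4/3 + E/3)
s = 4
K(Q, w) = -7*w/3 (K(Q, w) = (-4/3 + (⅓)*(-3))*w = (-4/3 - 1)*w = -7*w/3)
(1/(-50 - 4) + p/K(7, s))² = (1/(-50 - 4) - 4/((-7/3*4)))² = (1/(-54) - 4/(-28/3))² = (-1/54 - 4*(-3/28))² = (-1/54 + 3/7)² = (155/378)² = 24025/142884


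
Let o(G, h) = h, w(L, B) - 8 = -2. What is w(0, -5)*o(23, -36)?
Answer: -216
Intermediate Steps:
w(L, B) = 6 (w(L, B) = 8 - 2 = 6)
w(0, -5)*o(23, -36) = 6*(-36) = -216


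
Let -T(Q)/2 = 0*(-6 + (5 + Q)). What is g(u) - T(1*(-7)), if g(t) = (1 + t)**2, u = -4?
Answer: 9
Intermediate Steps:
T(Q) = 0 (T(Q) = -0*(-6 + (5 + Q)) = -0*(-1 + Q) = -2*0 = 0)
g(u) - T(1*(-7)) = (1 - 4)**2 - 1*0 = (-3)**2 + 0 = 9 + 0 = 9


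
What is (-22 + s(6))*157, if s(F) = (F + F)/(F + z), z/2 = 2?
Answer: -16328/5 ≈ -3265.6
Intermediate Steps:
z = 4 (z = 2*2 = 4)
s(F) = 2*F/(4 + F) (s(F) = (F + F)/(F + 4) = (2*F)/(4 + F) = 2*F/(4 + F))
(-22 + s(6))*157 = (-22 + 2*6/(4 + 6))*157 = (-22 + 2*6/10)*157 = (-22 + 2*6*(⅒))*157 = (-22 + 6/5)*157 = -104/5*157 = -16328/5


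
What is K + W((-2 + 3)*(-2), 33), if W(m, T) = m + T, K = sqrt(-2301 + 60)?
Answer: 31 + 3*I*sqrt(249) ≈ 31.0 + 47.339*I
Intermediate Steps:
K = 3*I*sqrt(249) (K = sqrt(-2241) = 3*I*sqrt(249) ≈ 47.339*I)
W(m, T) = T + m
K + W((-2 + 3)*(-2), 33) = 3*I*sqrt(249) + (33 + (-2 + 3)*(-2)) = 3*I*sqrt(249) + (33 + 1*(-2)) = 3*I*sqrt(249) + (33 - 2) = 3*I*sqrt(249) + 31 = 31 + 3*I*sqrt(249)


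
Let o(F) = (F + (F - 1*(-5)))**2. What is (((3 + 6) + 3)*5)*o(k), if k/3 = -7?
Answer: 82140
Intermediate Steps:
k = -21 (k = 3*(-7) = -21)
o(F) = (5 + 2*F)**2 (o(F) = (F + (F + 5))**2 = (F + (5 + F))**2 = (5 + 2*F)**2)
(((3 + 6) + 3)*5)*o(k) = (((3 + 6) + 3)*5)*(5 + 2*(-21))**2 = ((9 + 3)*5)*(5 - 42)**2 = (12*5)*(-37)**2 = 60*1369 = 82140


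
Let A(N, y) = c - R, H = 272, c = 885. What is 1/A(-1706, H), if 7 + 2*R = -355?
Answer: 1/1066 ≈ 0.00093809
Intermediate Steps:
R = -181 (R = -7/2 + (½)*(-355) = -7/2 - 355/2 = -181)
A(N, y) = 1066 (A(N, y) = 885 - 1*(-181) = 885 + 181 = 1066)
1/A(-1706, H) = 1/1066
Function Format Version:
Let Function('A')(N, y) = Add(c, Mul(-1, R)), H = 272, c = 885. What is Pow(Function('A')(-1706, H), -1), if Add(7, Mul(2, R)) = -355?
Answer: Rational(1, 1066) ≈ 0.00093809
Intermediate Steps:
R = -181 (R = Add(Rational(-7, 2), Mul(Rational(1, 2), -355)) = Add(Rational(-7, 2), Rational(-355, 2)) = -181)
Function('A')(N, y) = 1066 (Function('A')(N, y) = Add(885, Mul(-1, -181)) = Add(885, 181) = 1066)
Pow(Function('A')(-1706, H), -1) = Pow(1066, -1) = Rational(1, 1066)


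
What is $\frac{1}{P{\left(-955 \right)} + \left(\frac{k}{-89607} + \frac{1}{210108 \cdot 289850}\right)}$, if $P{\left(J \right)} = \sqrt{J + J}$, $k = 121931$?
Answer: $- \frac{1731031610068014148313388200}{2432131074768307671254452639761} - \frac{1272133825567217042500840000 i \sqrt{1910}}{2432131074768307671254452639761} \approx -0.00071173 - 0.022859 i$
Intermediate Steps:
$P{\left(J \right)} = \sqrt{2} \sqrt{J}$ ($P{\left(J \right)} = \sqrt{2 J} = \sqrt{2} \sqrt{J}$)
$\frac{1}{P{\left(-955 \right)} + \left(\frac{k}{-89607} + \frac{1}{210108 \cdot 289850}\right)} = \frac{1}{\sqrt{2} \sqrt{-955} + \left(\frac{121931}{-89607} + \frac{1}{210108 \cdot 289850}\right)} = \frac{1}{\sqrt{2} i \sqrt{955} + \left(121931 \left(- \frac{1}{89607}\right) + \frac{1}{210108} \cdot \frac{1}{289850}\right)} = \frac{1}{i \sqrt{1910} + \left(- \frac{121931}{89607} + \frac{1}{60899803800}\right)} = \frac{1}{i \sqrt{1910} - \frac{48533163248681}{35666985092200}} = \frac{1}{- \frac{48533163248681}{35666985092200} + i \sqrt{1910}}$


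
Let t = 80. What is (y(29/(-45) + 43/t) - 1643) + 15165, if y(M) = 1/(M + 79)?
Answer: 768090886/56803 ≈ 13522.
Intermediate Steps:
y(M) = 1/(79 + M)
(y(29/(-45) + 43/t) - 1643) + 15165 = (1/(79 + (29/(-45) + 43/80)) - 1643) + 15165 = (1/(79 + (29*(-1/45) + 43*(1/80))) - 1643) + 15165 = (1/(79 + (-29/45 + 43/80)) - 1643) + 15165 = (1/(79 - 77/720) - 1643) + 15165 = (1/(56803/720) - 1643) + 15165 = (720/56803 - 1643) + 15165 = -93326609/56803 + 15165 = 768090886/56803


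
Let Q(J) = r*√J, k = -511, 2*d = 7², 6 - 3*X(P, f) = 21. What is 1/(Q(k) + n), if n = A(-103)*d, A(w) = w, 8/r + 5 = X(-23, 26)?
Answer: -36050/90976847 + 80*I*√511/636837929 ≈ -0.00039625 + 2.8397e-6*I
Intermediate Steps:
X(P, f) = -5 (X(P, f) = 2 - ⅓*21 = 2 - 7 = -5)
r = -⅘ (r = 8/(-5 - 5) = 8/(-10) = 8*(-⅒) = -⅘ ≈ -0.80000)
d = 49/2 (d = (½)*7² = (½)*49 = 49/2 ≈ 24.500)
n = -5047/2 (n = -103*49/2 = -5047/2 ≈ -2523.5)
Q(J) = -4*√J/5
1/(Q(k) + n) = 1/(-4*I*√511/5 - 5047/2) = 1/(-5047/2 - 4*I*√511/5)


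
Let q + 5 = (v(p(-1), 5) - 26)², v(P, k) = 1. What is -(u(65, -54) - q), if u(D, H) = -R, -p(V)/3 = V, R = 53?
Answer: 673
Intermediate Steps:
p(V) = -3*V
u(D, H) = -53 (u(D, H) = -1*53 = -53)
q = 620 (q = -5 + (1 - 26)² = -5 + (-25)² = -5 + 625 = 620)
-(u(65, -54) - q) = -(-53 - 1*620) = -(-53 - 620) = -1*(-673) = 673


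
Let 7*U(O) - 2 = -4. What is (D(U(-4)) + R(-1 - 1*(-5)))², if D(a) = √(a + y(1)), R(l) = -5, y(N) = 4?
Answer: (35 - √182)²/49 ≈ 9.4418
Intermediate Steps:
U(O) = -2/7 (U(O) = 2/7 + (⅐)*(-4) = 2/7 - 4/7 = -2/7)
D(a) = √(4 + a) (D(a) = √(a + 4) = √(4 + a))
(D(U(-4)) + R(-1 - 1*(-5)))² = (√(4 - 2/7) - 5)² = (√(26/7) - 5)² = (√182/7 - 5)² = (-5 + √182/7)²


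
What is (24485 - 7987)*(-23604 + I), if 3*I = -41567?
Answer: -1854028742/3 ≈ -6.1801e+8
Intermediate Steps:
I = -41567/3 (I = (1/3)*(-41567) = -41567/3 ≈ -13856.)
(24485 - 7987)*(-23604 + I) = (24485 - 7987)*(-23604 - 41567/3) = 16498*(-112379/3) = -1854028742/3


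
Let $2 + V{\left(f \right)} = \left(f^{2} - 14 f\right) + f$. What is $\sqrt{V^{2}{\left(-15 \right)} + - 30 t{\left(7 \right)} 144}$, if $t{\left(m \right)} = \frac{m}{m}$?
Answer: $2 \sqrt{42601} \approx 412.8$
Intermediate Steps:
$V{\left(f \right)} = -2 + f^{2} - 13 f$ ($V{\left(f \right)} = -2 + \left(\left(f^{2} - 14 f\right) + f\right) = -2 + \left(f^{2} - 13 f\right) = -2 + f^{2} - 13 f$)
$t{\left(m \right)} = 1$
$\sqrt{V^{2}{\left(-15 \right)} + - 30 t{\left(7 \right)} 144} = \sqrt{\left(-2 + \left(-15\right)^{2} - -195\right)^{2} + \left(-30\right) 1 \cdot 144} = \sqrt{\left(-2 + 225 + 195\right)^{2} - 4320} = \sqrt{418^{2} - 4320} = \sqrt{174724 - 4320} = \sqrt{170404} = 2 \sqrt{42601}$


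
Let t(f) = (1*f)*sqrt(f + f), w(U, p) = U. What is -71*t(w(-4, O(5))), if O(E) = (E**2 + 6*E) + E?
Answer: 568*I*sqrt(2) ≈ 803.27*I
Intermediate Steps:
O(E) = E**2 + 7*E
t(f) = sqrt(2)*f**(3/2) (t(f) = f*sqrt(2*f) = f*(sqrt(2)*sqrt(f)) = sqrt(2)*f**(3/2))
-71*t(w(-4, O(5))) = -71*sqrt(2)*(-4)**(3/2) = -71*sqrt(2)*(-8*I) = -(-568)*I*sqrt(2) = 568*I*sqrt(2)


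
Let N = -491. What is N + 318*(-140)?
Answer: -45011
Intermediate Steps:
N + 318*(-140) = -491 + 318*(-140) = -491 - 44520 = -45011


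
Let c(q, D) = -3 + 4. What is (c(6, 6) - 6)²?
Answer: 25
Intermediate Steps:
c(q, D) = 1
(c(6, 6) - 6)² = (1 - 6)² = (-5)² = 25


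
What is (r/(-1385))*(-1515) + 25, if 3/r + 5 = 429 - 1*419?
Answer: 35534/1385 ≈ 25.656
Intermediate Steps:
r = 3/5 (r = 3/(-5 + (429 - 1*419)) = 3/(-5 + (429 - 419)) = 3/(-5 + 10) = 3/5 ≈ 0.60000)
(r/(-1385))*(-1515) + 25 = ((3/5)/(-1385))*(-1515) + 25 = ((3/5)*(-1/1385))*(-1515) + 25 = -3/6925*(-1515) + 25 = 909/1385 + 25 = 35534/1385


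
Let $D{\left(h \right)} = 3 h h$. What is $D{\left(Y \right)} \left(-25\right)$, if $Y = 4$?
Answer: $-1200$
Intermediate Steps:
$D{\left(h \right)} = 3 h^{2}$
$D{\left(Y \right)} \left(-25\right) = 3 \cdot 4^{2} \left(-25\right) = 3 \cdot 16 \left(-25\right) = 48 \left(-25\right) = -1200$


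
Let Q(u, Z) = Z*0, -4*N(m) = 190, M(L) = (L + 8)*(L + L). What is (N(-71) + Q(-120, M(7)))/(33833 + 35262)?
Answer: -19/27638 ≈ -0.00068746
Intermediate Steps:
M(L) = 2*L*(8 + L) (M(L) = (8 + L)*(2*L) = 2*L*(8 + L))
N(m) = -95/2 (N(m) = -¼*190 = -95/2)
Q(u, Z) = 0
(N(-71) + Q(-120, M(7)))/(33833 + 35262) = (-95/2 + 0)/(33833 + 35262) = -95/2/69095 = -95/2*1/69095 = -19/27638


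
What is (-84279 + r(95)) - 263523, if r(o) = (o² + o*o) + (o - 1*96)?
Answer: -329753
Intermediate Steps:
r(o) = -96 + o + 2*o² (r(o) = (o² + o²) + (o - 96) = 2*o² + (-96 + o) = -96 + o + 2*o²)
(-84279 + r(95)) - 263523 = (-84279 + (-96 + 95 + 2*95²)) - 263523 = (-84279 + (-96 + 95 + 2*9025)) - 263523 = (-84279 + (-96 + 95 + 18050)) - 263523 = (-84279 + 18049) - 263523 = -66230 - 263523 = -329753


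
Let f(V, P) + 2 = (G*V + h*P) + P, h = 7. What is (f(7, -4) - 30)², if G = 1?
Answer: 3249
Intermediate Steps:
f(V, P) = -2 + V + 8*P (f(V, P) = -2 + ((1*V + 7*P) + P) = -2 + ((V + 7*P) + P) = -2 + (V + 8*P) = -2 + V + 8*P)
(f(7, -4) - 30)² = ((-2 + 7 + 8*(-4)) - 30)² = ((-2 + 7 - 32) - 30)² = (-27 - 30)² = (-57)² = 3249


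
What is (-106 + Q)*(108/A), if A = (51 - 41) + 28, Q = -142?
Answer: -13392/19 ≈ -704.84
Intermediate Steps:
A = 38 (A = 10 + 28 = 38)
(-106 + Q)*(108/A) = (-106 - 142)*(108/38) = -26784/38 = -248*54/19 = -13392/19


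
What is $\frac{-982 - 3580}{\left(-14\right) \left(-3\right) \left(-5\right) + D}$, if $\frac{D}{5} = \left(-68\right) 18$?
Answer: $\frac{2281}{3165} \approx 0.7207$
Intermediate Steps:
$D = -6120$ ($D = 5 \left(\left(-68\right) 18\right) = 5 \left(-1224\right) = -6120$)
$\frac{-982 - 3580}{\left(-14\right) \left(-3\right) \left(-5\right) + D} = \frac{-982 - 3580}{\left(-14\right) \left(-3\right) \left(-5\right) - 6120} = - \frac{4562}{42 \left(-5\right) - 6120} = - \frac{4562}{-210 - 6120} = - \frac{4562}{-6330} = \left(-4562\right) \left(- \frac{1}{6330}\right) = \frac{2281}{3165}$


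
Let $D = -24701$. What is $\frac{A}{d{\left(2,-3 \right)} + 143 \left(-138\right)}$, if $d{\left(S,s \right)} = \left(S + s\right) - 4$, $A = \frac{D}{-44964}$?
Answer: $- \frac{24701}{887544396} \approx -2.7831 \cdot 10^{-5}$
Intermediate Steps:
$A = \frac{24701}{44964}$ ($A = - \frac{24701}{-44964} = \left(-24701\right) \left(- \frac{1}{44964}\right) = \frac{24701}{44964} \approx 0.54935$)
$d{\left(S,s \right)} = -4 + S + s$
$\frac{A}{d{\left(2,-3 \right)} + 143 \left(-138\right)} = \frac{24701}{44964 \left(\left(-4 + 2 - 3\right) + 143 \left(-138\right)\right)} = \frac{24701}{44964 \left(-5 - 19734\right)} = \frac{24701}{44964 \left(-19739\right)} = \frac{24701}{44964} \left(- \frac{1}{19739}\right) = - \frac{24701}{887544396}$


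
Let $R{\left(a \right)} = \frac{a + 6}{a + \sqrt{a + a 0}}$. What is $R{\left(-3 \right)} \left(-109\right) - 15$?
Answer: $\frac{267}{4} + \frac{109 i \sqrt{3}}{4} \approx 66.75 + 47.198 i$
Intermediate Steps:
$R{\left(a \right)} = \frac{6 + a}{a + \sqrt{a}}$ ($R{\left(a \right)} = \frac{6 + a}{a + \sqrt{a + 0}} = \frac{6 + a}{a + \sqrt{a}}$)
$R{\left(-3 \right)} \left(-109\right) - 15 = \frac{6 - 3}{-3 + \sqrt{-3}} \left(-109\right) - 15 = \frac{1}{-3 + i \sqrt{3}} \cdot 3 \left(-109\right) - 15 = \frac{3}{-3 + i \sqrt{3}} \left(-109\right) - 15 = - \frac{327}{-3 + i \sqrt{3}} - 15 = -15 - \frac{327}{-3 + i \sqrt{3}}$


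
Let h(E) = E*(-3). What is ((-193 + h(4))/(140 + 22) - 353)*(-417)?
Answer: 7977349/54 ≈ 1.4773e+5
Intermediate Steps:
h(E) = -3*E
((-193 + h(4))/(140 + 22) - 353)*(-417) = ((-193 - 3*4)/(140 + 22) - 353)*(-417) = ((-193 - 12)/162 - 353)*(-417) = (-205*1/162 - 353)*(-417) = (-205/162 - 353)*(-417) = -57391/162*(-417) = 7977349/54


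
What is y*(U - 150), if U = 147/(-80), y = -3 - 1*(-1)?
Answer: 12147/40 ≈ 303.67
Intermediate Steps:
y = -2 (y = -3 + 1 = -2)
U = -147/80 (U = 147*(-1/80) = -147/80 ≈ -1.8375)
y*(U - 150) = -2*(-147/80 - 150) = -2*(-12147/80) = 12147/40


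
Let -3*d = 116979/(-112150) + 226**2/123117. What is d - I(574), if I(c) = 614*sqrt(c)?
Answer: 8673930143/41422714650 - 614*sqrt(574) ≈ -14710.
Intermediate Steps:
d = 8673930143/41422714650 (d = -(116979/(-112150) + 226**2/123117)/3 = -(116979*(-1/112150) + 51076*(1/123117))/3 = -(-116979/112150 + 51076/123117)/3 = -1/3*(-8673930143/13807571550) = 8673930143/41422714650 ≈ 0.20940)
d - I(574) = 8673930143/41422714650 - 614*sqrt(574)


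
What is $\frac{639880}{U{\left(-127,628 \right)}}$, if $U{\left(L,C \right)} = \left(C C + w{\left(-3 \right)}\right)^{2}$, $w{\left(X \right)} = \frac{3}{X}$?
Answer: $\frac{37640}{9149291217} \approx 4.114 \cdot 10^{-6}$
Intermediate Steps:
$U{\left(L,C \right)} = \left(-1 + C^{2}\right)^{2}$ ($U{\left(L,C \right)} = \left(C C + \frac{3}{-3}\right)^{2} = \left(C^{2} + 3 \left(- \frac{1}{3}\right)\right)^{2} = \left(C^{2} - 1\right)^{2} = \left(-1 + C^{2}\right)^{2}$)
$\frac{639880}{U{\left(-127,628 \right)}} = \frac{639880}{\left(-1 + 628^{2}\right)^{2}} = \frac{639880}{\left(-1 + 394384\right)^{2}} = \frac{639880}{394383^{2}} = \frac{639880}{155537950689} = 639880 \cdot \frac{1}{155537950689} = \frac{37640}{9149291217}$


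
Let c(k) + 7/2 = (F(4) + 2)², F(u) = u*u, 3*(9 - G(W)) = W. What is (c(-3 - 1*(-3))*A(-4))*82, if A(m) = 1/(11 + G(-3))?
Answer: 26281/21 ≈ 1251.5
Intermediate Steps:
G(W) = 9 - W/3
F(u) = u²
A(m) = 1/21 (A(m) = 1/(11 + (9 - ⅓*(-3))) = 1/(11 + (9 + 1)) = 1/(11 + 10) = 1/21)
c(k) = 641/2 (c(k) = -7/2 + (4² + 2)² = -7/2 + (16 + 2)² = -7/2 + 18² = -7/2 + 324 = 641/2)
(c(-3 - 1*(-3))*A(-4))*82 = ((641/2)*(1/21))*82 = (641/42)*82 = 26281/21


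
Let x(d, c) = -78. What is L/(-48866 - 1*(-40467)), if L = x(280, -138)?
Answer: 78/8399 ≈ 0.0092868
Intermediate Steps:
L = -78
L/(-48866 - 1*(-40467)) = -78/(-48866 - 1*(-40467)) = -78/(-48866 + 40467) = -78/(-8399) = -78*(-1/8399) = 78/8399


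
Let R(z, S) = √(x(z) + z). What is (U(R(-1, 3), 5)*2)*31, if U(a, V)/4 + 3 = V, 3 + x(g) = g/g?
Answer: 496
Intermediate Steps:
x(g) = -2 (x(g) = -3 + g/g = -3 + 1 = -2)
R(z, S) = √(-2 + z)
U(a, V) = -12 + 4*V
(U(R(-1, 3), 5)*2)*31 = ((-12 + 4*5)*2)*31 = ((-12 + 20)*2)*31 = (8*2)*31 = 16*31 = 496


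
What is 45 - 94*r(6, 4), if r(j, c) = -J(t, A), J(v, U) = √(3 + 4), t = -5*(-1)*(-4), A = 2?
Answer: 45 + 94*√7 ≈ 293.70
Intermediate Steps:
t = -20 (t = 5*(-4) = -20)
J(v, U) = √7
r(j, c) = -√7
45 - 94*r(6, 4) = 45 - (-94)*√7 = 45 + 94*√7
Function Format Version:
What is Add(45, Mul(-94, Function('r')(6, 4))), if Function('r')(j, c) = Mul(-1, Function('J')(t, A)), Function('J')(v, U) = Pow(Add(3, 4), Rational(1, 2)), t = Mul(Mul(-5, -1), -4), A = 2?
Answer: Add(45, Mul(94, Pow(7, Rational(1, 2)))) ≈ 293.70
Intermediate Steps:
t = -20 (t = Mul(5, -4) = -20)
Function('J')(v, U) = Pow(7, Rational(1, 2))
Function('r')(j, c) = Mul(-1, Pow(7, Rational(1, 2)))
Add(45, Mul(-94, Function('r')(6, 4))) = Add(45, Mul(-94, Mul(-1, Pow(7, Rational(1, 2))))) = Add(45, Mul(94, Pow(7, Rational(1, 2))))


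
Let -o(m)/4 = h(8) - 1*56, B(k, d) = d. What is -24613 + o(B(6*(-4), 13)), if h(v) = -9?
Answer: -24353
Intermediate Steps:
o(m) = 260 (o(m) = -4*(-9 - 1*56) = -4*(-9 - 56) = -4*(-65) = 260)
-24613 + o(B(6*(-4), 13)) = -24613 + 260 = -24353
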